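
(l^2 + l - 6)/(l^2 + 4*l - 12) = (l + 3)/(l + 6)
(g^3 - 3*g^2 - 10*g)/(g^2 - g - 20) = g*(g + 2)/(g + 4)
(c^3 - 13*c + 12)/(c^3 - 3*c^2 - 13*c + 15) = (c^2 + c - 12)/(c^2 - 2*c - 15)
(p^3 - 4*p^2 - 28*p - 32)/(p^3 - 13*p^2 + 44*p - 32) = (p^2 + 4*p + 4)/(p^2 - 5*p + 4)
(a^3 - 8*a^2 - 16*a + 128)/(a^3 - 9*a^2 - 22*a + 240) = (a^2 - 16)/(a^2 - a - 30)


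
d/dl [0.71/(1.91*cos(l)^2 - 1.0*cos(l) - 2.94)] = (2.7122*cos(l) - 0.71)*sin(l)/(-1.91*cos(l)^2 + 1.0*cos(l) + 2.94)^2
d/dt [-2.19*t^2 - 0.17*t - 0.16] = -4.38*t - 0.17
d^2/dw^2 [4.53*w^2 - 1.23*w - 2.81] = 9.06000000000000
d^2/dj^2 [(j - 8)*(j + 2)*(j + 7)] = 6*j + 2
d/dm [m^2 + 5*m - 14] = 2*m + 5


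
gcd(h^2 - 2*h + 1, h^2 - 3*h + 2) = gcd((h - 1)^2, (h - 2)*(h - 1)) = h - 1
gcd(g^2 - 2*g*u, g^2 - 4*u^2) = -g + 2*u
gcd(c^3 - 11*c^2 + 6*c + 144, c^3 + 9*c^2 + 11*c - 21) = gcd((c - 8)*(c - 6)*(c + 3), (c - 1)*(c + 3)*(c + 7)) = c + 3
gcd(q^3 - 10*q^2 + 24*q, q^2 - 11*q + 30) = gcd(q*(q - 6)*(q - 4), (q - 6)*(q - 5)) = q - 6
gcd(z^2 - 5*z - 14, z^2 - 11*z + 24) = 1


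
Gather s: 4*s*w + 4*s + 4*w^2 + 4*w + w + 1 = s*(4*w + 4) + 4*w^2 + 5*w + 1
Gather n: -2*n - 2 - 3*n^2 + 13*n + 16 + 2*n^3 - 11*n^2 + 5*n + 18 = 2*n^3 - 14*n^2 + 16*n + 32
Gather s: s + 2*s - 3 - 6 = 3*s - 9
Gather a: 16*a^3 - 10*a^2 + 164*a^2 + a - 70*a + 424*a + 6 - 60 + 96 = 16*a^3 + 154*a^2 + 355*a + 42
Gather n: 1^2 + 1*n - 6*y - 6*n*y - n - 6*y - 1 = -6*n*y - 12*y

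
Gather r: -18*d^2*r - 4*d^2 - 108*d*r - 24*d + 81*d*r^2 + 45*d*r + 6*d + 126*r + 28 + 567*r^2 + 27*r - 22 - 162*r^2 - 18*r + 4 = -4*d^2 - 18*d + r^2*(81*d + 405) + r*(-18*d^2 - 63*d + 135) + 10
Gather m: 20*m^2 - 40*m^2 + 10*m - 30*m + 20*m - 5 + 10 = 5 - 20*m^2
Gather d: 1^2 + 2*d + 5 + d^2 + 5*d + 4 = d^2 + 7*d + 10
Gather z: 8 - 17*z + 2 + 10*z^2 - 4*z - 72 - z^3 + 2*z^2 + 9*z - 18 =-z^3 + 12*z^2 - 12*z - 80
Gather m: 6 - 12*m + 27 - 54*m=33 - 66*m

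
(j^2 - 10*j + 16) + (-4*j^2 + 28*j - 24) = -3*j^2 + 18*j - 8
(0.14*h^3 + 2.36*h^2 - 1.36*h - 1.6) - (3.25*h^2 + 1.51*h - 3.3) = 0.14*h^3 - 0.89*h^2 - 2.87*h + 1.7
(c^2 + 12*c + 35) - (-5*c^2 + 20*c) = 6*c^2 - 8*c + 35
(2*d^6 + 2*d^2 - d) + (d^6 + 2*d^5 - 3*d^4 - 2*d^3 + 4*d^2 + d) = 3*d^6 + 2*d^5 - 3*d^4 - 2*d^3 + 6*d^2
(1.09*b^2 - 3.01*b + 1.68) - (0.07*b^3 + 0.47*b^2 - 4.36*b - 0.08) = -0.07*b^3 + 0.62*b^2 + 1.35*b + 1.76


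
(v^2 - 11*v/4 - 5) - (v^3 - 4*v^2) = -v^3 + 5*v^2 - 11*v/4 - 5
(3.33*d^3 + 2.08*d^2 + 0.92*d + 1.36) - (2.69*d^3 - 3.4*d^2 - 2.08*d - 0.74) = 0.64*d^3 + 5.48*d^2 + 3.0*d + 2.1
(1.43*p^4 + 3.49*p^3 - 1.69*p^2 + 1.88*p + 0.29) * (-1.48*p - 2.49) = -2.1164*p^5 - 8.7259*p^4 - 6.1889*p^3 + 1.4257*p^2 - 5.1104*p - 0.7221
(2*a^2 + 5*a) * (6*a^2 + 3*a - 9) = 12*a^4 + 36*a^3 - 3*a^2 - 45*a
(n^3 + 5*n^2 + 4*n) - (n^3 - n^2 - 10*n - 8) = 6*n^2 + 14*n + 8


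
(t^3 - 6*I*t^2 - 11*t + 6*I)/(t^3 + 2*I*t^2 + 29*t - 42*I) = (t - I)/(t + 7*I)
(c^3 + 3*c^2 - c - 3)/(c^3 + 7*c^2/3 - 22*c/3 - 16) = 3*(c^2 - 1)/(3*c^2 - 2*c - 16)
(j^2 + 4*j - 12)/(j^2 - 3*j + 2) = (j + 6)/(j - 1)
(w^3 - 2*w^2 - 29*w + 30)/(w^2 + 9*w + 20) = (w^2 - 7*w + 6)/(w + 4)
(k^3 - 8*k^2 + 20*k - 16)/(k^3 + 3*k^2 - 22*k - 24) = (k^2 - 4*k + 4)/(k^2 + 7*k + 6)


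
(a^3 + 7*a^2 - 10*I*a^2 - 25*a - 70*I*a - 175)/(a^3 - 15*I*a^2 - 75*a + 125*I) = (a + 7)/(a - 5*I)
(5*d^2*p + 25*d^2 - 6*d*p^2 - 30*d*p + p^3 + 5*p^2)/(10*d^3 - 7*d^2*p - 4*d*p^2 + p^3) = (p + 5)/(2*d + p)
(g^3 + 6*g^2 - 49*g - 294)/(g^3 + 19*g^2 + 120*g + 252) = (g - 7)/(g + 6)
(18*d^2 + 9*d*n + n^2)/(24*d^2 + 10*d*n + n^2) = (3*d + n)/(4*d + n)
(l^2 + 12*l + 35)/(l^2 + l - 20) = (l + 7)/(l - 4)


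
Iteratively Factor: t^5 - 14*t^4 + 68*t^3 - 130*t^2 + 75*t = (t - 1)*(t^4 - 13*t^3 + 55*t^2 - 75*t) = (t - 5)*(t - 1)*(t^3 - 8*t^2 + 15*t) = (t - 5)*(t - 3)*(t - 1)*(t^2 - 5*t) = (t - 5)^2*(t - 3)*(t - 1)*(t)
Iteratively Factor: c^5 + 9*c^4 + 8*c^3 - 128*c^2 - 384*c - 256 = (c - 4)*(c^4 + 13*c^3 + 60*c^2 + 112*c + 64) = (c - 4)*(c + 4)*(c^3 + 9*c^2 + 24*c + 16) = (c - 4)*(c + 4)^2*(c^2 + 5*c + 4) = (c - 4)*(c + 1)*(c + 4)^2*(c + 4)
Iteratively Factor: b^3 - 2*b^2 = (b)*(b^2 - 2*b) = b*(b - 2)*(b)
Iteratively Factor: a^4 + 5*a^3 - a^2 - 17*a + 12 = (a + 3)*(a^3 + 2*a^2 - 7*a + 4) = (a - 1)*(a + 3)*(a^2 + 3*a - 4) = (a - 1)*(a + 3)*(a + 4)*(a - 1)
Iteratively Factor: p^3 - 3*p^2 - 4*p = (p)*(p^2 - 3*p - 4) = p*(p + 1)*(p - 4)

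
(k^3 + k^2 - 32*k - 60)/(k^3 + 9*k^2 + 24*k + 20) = (k - 6)/(k + 2)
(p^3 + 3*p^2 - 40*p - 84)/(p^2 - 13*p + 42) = (p^2 + 9*p + 14)/(p - 7)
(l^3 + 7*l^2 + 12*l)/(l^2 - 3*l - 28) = l*(l + 3)/(l - 7)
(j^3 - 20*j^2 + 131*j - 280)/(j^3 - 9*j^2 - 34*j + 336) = (j - 5)/(j + 6)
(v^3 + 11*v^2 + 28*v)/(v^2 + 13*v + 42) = v*(v + 4)/(v + 6)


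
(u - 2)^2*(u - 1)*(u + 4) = u^4 - u^3 - 12*u^2 + 28*u - 16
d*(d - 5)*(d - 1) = d^3 - 6*d^2 + 5*d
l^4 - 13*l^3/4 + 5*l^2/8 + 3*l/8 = l*(l - 3)*(l - 1/2)*(l + 1/4)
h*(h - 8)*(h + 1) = h^3 - 7*h^2 - 8*h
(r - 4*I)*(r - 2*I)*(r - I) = r^3 - 7*I*r^2 - 14*r + 8*I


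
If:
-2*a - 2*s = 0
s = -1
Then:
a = 1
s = -1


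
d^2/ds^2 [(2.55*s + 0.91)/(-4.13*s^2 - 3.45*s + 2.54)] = (-(2.55*s + 0.91)*(8.26*s + 3.45)*(16.52*s + 6.9) + (63.189*s + 25.1116)*(4.13*s^2 + 3.45*s - 2.54))/(4.13*s^2 + 3.45*s - 2.54)^3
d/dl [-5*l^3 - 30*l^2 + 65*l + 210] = -15*l^2 - 60*l + 65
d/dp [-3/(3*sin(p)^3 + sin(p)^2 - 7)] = 3*(9*sin(p) + 2)*sin(p)*cos(p)/(3*sin(p)^3 + sin(p)^2 - 7)^2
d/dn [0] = 0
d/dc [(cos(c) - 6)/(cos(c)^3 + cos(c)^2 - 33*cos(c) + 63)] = (-11*cos(c) + cos(2*c) - 44)*sin(c)/((cos(c) - 3)^3*(cos(c) + 7)^2)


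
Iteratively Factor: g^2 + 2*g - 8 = (g + 4)*(g - 2)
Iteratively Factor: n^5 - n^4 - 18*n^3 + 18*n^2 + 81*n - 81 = (n + 3)*(n^4 - 4*n^3 - 6*n^2 + 36*n - 27) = (n - 3)*(n + 3)*(n^3 - n^2 - 9*n + 9) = (n - 3)^2*(n + 3)*(n^2 + 2*n - 3) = (n - 3)^2*(n - 1)*(n + 3)*(n + 3)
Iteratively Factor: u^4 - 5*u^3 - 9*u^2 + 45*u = (u)*(u^3 - 5*u^2 - 9*u + 45) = u*(u - 5)*(u^2 - 9) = u*(u - 5)*(u + 3)*(u - 3)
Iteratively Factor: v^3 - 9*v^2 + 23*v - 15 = (v - 5)*(v^2 - 4*v + 3) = (v - 5)*(v - 3)*(v - 1)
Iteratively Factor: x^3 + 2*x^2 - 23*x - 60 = (x - 5)*(x^2 + 7*x + 12) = (x - 5)*(x + 3)*(x + 4)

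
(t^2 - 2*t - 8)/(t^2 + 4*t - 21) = (t^2 - 2*t - 8)/(t^2 + 4*t - 21)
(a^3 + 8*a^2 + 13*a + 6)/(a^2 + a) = a + 7 + 6/a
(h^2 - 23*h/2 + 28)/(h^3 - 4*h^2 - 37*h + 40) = (h - 7/2)/(h^2 + 4*h - 5)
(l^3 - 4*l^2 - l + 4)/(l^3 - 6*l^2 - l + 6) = (l - 4)/(l - 6)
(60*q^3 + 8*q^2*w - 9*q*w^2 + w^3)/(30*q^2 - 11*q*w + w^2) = 2*q + w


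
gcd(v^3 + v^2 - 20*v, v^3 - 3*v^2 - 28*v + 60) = v + 5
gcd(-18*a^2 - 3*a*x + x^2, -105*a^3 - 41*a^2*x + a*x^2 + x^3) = 3*a + x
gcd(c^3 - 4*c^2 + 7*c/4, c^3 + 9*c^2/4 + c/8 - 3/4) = c - 1/2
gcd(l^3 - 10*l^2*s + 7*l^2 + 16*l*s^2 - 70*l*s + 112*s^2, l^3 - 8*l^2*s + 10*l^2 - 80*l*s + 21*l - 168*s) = -l^2 + 8*l*s - 7*l + 56*s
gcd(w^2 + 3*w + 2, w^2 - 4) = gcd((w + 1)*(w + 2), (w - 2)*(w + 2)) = w + 2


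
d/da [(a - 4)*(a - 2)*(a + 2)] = 3*a^2 - 8*a - 4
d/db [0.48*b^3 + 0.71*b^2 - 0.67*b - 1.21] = 1.44*b^2 + 1.42*b - 0.67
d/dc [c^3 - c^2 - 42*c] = 3*c^2 - 2*c - 42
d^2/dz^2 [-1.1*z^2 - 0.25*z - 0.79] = -2.20000000000000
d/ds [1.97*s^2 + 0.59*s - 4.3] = 3.94*s + 0.59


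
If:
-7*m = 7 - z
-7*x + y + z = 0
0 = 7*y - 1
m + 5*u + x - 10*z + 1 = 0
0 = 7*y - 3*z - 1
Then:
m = -1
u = -1/245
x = 1/49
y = 1/7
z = 0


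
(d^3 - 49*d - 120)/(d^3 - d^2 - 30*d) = (d^2 - 5*d - 24)/(d*(d - 6))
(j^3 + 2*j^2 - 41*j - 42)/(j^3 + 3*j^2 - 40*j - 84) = (j + 1)/(j + 2)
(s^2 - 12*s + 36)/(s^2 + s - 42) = (s - 6)/(s + 7)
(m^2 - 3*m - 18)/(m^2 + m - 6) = (m - 6)/(m - 2)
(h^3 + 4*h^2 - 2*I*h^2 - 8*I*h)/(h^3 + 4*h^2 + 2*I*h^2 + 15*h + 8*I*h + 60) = h*(h - 2*I)/(h^2 + 2*I*h + 15)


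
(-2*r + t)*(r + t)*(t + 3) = -2*r^2*t - 6*r^2 - r*t^2 - 3*r*t + t^3 + 3*t^2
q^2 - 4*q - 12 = (q - 6)*(q + 2)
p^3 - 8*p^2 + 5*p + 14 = (p - 7)*(p - 2)*(p + 1)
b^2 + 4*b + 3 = (b + 1)*(b + 3)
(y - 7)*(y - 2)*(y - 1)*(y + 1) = y^4 - 9*y^3 + 13*y^2 + 9*y - 14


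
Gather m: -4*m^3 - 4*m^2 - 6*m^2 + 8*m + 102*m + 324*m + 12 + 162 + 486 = -4*m^3 - 10*m^2 + 434*m + 660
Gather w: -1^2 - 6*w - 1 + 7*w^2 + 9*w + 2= 7*w^2 + 3*w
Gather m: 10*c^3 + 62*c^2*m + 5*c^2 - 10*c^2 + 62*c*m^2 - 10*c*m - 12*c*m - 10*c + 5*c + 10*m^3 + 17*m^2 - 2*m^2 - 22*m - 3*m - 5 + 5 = 10*c^3 - 5*c^2 - 5*c + 10*m^3 + m^2*(62*c + 15) + m*(62*c^2 - 22*c - 25)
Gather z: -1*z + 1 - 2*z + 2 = 3 - 3*z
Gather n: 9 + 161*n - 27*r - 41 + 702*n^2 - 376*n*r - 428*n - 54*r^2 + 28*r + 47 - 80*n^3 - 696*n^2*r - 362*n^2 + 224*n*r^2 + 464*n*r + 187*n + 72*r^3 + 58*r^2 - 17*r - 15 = -80*n^3 + n^2*(340 - 696*r) + n*(224*r^2 + 88*r - 80) + 72*r^3 + 4*r^2 - 16*r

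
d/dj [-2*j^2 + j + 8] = 1 - 4*j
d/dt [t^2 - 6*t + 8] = 2*t - 6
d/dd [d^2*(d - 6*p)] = 3*d*(d - 4*p)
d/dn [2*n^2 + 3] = 4*n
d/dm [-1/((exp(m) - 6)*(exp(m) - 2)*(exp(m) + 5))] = ((exp(m) - 6)*(exp(m) - 2) + (exp(m) - 6)*(exp(m) + 5) + (exp(m) - 2)*(exp(m) + 5))*exp(m)/((exp(m) - 6)^2*(exp(m) - 2)^2*(exp(m) + 5)^2)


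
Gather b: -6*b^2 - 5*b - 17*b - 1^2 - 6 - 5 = -6*b^2 - 22*b - 12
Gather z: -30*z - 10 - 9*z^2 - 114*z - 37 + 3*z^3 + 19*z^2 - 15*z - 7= 3*z^3 + 10*z^2 - 159*z - 54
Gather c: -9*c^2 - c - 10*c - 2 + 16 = -9*c^2 - 11*c + 14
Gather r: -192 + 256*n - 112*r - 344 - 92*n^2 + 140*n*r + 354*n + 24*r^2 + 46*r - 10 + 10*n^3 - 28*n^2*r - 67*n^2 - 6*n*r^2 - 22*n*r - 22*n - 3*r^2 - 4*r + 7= 10*n^3 - 159*n^2 + 588*n + r^2*(21 - 6*n) + r*(-28*n^2 + 118*n - 70) - 539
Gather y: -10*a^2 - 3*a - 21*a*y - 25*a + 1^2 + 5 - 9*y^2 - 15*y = -10*a^2 - 28*a - 9*y^2 + y*(-21*a - 15) + 6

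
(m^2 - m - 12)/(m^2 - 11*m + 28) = (m + 3)/(m - 7)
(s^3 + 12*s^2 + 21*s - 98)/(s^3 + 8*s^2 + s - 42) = (s + 7)/(s + 3)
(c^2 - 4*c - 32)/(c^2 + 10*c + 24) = (c - 8)/(c + 6)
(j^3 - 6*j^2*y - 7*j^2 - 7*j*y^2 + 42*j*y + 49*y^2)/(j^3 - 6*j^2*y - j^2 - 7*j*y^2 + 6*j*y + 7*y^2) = (j - 7)/(j - 1)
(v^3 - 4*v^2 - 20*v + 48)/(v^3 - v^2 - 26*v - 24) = (v - 2)/(v + 1)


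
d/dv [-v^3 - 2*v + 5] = -3*v^2 - 2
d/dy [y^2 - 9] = 2*y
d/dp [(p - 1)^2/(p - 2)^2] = (2 - 2*p)/(p - 2)^3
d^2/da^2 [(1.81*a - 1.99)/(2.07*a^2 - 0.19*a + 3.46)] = ((8.9264 - 22.4802*a)*(2.07*a^2 - 0.19*a + 3.46) + (1.81*a - 1.99)*(4.14*a - 0.19)*(8.28*a - 0.38))/(2.07*a^2 - 0.19*a + 3.46)^3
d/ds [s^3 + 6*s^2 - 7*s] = 3*s^2 + 12*s - 7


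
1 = 1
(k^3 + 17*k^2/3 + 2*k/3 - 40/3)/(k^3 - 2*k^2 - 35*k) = (3*k^2 + 2*k - 8)/(3*k*(k - 7))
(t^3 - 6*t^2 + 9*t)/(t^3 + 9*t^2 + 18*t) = (t^2 - 6*t + 9)/(t^2 + 9*t + 18)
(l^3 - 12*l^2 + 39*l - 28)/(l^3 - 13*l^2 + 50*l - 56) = (l - 1)/(l - 2)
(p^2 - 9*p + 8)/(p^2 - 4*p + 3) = (p - 8)/(p - 3)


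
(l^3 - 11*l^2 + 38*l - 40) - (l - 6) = l^3 - 11*l^2 + 37*l - 34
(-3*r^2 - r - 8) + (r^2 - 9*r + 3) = -2*r^2 - 10*r - 5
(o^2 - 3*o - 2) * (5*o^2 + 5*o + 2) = 5*o^4 - 10*o^3 - 23*o^2 - 16*o - 4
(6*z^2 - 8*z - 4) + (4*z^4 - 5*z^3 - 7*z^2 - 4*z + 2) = 4*z^4 - 5*z^3 - z^2 - 12*z - 2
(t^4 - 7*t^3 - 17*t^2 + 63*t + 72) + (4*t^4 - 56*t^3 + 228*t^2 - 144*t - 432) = 5*t^4 - 63*t^3 + 211*t^2 - 81*t - 360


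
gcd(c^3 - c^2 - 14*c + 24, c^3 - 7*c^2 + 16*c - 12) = c^2 - 5*c + 6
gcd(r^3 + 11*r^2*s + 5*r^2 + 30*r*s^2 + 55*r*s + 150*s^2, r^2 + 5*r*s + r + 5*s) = r + 5*s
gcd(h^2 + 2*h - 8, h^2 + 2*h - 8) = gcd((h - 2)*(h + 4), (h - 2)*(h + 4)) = h^2 + 2*h - 8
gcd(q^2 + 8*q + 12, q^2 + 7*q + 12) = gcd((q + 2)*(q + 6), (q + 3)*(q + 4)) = 1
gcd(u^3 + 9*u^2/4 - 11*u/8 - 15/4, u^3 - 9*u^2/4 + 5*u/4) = u - 5/4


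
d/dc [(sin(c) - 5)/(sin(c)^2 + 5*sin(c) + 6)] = (10*sin(c) + cos(c)^2 + 30)*cos(c)/(sin(c)^2 + 5*sin(c) + 6)^2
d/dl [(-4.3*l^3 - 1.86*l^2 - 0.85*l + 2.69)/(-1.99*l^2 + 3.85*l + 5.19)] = (8.557*l^4 - 33.11*l^3 - 75.8035*l^2 - 8.6006*l - 14.768)/(3.9601*l^4 - 15.323*l^3 - 5.8337*l^2 + 39.963*l + 26.9361)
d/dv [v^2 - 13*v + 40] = 2*v - 13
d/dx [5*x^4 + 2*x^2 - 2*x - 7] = 20*x^3 + 4*x - 2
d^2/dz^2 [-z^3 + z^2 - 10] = 2 - 6*z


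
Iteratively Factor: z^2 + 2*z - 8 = (z - 2)*(z + 4)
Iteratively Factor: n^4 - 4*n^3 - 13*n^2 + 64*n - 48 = (n - 3)*(n^3 - n^2 - 16*n + 16) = (n - 3)*(n - 1)*(n^2 - 16) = (n - 3)*(n - 1)*(n + 4)*(n - 4)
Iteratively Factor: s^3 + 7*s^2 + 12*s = (s)*(s^2 + 7*s + 12) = s*(s + 3)*(s + 4)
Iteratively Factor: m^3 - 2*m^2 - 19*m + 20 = (m - 5)*(m^2 + 3*m - 4) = (m - 5)*(m + 4)*(m - 1)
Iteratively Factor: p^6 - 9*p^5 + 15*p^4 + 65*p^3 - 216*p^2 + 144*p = (p - 3)*(p^5 - 6*p^4 - 3*p^3 + 56*p^2 - 48*p) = p*(p - 3)*(p^4 - 6*p^3 - 3*p^2 + 56*p - 48) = p*(p - 3)*(p + 3)*(p^3 - 9*p^2 + 24*p - 16) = p*(p - 4)*(p - 3)*(p + 3)*(p^2 - 5*p + 4) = p*(p - 4)^2*(p - 3)*(p + 3)*(p - 1)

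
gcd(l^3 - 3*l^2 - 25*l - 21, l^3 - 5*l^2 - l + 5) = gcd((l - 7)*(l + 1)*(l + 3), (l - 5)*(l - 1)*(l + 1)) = l + 1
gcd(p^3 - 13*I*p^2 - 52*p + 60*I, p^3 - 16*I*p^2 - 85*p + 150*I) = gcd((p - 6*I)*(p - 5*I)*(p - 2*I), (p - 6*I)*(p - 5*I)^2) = p^2 - 11*I*p - 30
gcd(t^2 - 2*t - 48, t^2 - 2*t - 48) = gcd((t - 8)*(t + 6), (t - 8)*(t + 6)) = t^2 - 2*t - 48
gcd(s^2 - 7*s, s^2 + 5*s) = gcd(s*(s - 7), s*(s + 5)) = s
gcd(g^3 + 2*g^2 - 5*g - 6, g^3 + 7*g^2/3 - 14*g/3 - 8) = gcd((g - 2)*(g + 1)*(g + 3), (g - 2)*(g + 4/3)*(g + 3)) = g^2 + g - 6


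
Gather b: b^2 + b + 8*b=b^2 + 9*b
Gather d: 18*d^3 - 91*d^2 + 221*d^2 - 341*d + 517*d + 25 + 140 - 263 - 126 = 18*d^3 + 130*d^2 + 176*d - 224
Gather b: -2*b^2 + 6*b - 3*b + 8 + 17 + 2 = -2*b^2 + 3*b + 27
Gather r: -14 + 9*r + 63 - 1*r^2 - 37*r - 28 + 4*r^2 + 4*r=3*r^2 - 24*r + 21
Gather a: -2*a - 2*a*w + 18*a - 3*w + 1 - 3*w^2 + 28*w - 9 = a*(16 - 2*w) - 3*w^2 + 25*w - 8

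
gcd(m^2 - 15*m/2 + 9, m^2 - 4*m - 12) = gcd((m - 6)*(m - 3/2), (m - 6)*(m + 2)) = m - 6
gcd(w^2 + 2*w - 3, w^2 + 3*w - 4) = w - 1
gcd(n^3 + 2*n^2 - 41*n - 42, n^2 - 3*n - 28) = 1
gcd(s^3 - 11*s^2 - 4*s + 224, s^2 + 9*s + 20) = s + 4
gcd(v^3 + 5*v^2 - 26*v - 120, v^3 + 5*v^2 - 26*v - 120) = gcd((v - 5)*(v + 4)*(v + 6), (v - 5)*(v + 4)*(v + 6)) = v^3 + 5*v^2 - 26*v - 120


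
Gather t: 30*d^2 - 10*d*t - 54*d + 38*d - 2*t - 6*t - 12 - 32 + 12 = 30*d^2 - 16*d + t*(-10*d - 8) - 32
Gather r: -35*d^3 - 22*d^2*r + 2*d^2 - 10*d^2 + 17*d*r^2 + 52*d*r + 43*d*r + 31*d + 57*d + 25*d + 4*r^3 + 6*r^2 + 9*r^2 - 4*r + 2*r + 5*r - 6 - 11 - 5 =-35*d^3 - 8*d^2 + 113*d + 4*r^3 + r^2*(17*d + 15) + r*(-22*d^2 + 95*d + 3) - 22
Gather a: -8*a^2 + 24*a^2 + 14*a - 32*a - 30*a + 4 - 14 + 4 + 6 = 16*a^2 - 48*a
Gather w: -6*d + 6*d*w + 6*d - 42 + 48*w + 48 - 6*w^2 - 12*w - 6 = -6*w^2 + w*(6*d + 36)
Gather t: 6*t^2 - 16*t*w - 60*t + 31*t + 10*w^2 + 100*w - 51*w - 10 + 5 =6*t^2 + t*(-16*w - 29) + 10*w^2 + 49*w - 5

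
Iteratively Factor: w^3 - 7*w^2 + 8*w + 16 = (w - 4)*(w^2 - 3*w - 4) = (w - 4)*(w + 1)*(w - 4)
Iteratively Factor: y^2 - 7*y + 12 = (y - 4)*(y - 3)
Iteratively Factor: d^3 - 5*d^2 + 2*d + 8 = (d - 4)*(d^2 - d - 2) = (d - 4)*(d + 1)*(d - 2)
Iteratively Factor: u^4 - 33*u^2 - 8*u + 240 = (u + 4)*(u^3 - 4*u^2 - 17*u + 60) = (u + 4)^2*(u^2 - 8*u + 15) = (u - 5)*(u + 4)^2*(u - 3)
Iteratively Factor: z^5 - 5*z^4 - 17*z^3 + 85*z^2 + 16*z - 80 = (z - 1)*(z^4 - 4*z^3 - 21*z^2 + 64*z + 80) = (z - 4)*(z - 1)*(z^3 - 21*z - 20) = (z - 4)*(z - 1)*(z + 4)*(z^2 - 4*z - 5) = (z - 5)*(z - 4)*(z - 1)*(z + 4)*(z + 1)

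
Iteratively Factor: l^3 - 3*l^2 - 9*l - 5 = (l + 1)*(l^2 - 4*l - 5) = (l + 1)^2*(l - 5)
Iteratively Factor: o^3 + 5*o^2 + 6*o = (o + 3)*(o^2 + 2*o) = o*(o + 3)*(o + 2)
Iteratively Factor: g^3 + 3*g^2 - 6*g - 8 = (g + 4)*(g^2 - g - 2) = (g + 1)*(g + 4)*(g - 2)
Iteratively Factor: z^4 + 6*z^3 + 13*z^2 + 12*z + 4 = (z + 2)*(z^3 + 4*z^2 + 5*z + 2) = (z + 1)*(z + 2)*(z^2 + 3*z + 2) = (z + 1)^2*(z + 2)*(z + 2)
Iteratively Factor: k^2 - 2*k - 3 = (k + 1)*(k - 3)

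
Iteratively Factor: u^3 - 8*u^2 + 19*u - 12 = (u - 3)*(u^2 - 5*u + 4) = (u - 4)*(u - 3)*(u - 1)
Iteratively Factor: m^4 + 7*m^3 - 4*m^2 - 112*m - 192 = (m - 4)*(m^3 + 11*m^2 + 40*m + 48) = (m - 4)*(m + 4)*(m^2 + 7*m + 12) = (m - 4)*(m + 4)^2*(m + 3)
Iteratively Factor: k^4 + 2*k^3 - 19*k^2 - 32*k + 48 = (k - 4)*(k^3 + 6*k^2 + 5*k - 12) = (k - 4)*(k + 3)*(k^2 + 3*k - 4) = (k - 4)*(k - 1)*(k + 3)*(k + 4)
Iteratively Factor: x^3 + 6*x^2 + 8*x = (x + 2)*(x^2 + 4*x) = (x + 2)*(x + 4)*(x)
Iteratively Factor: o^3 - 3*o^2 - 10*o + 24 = (o - 4)*(o^2 + o - 6) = (o - 4)*(o - 2)*(o + 3)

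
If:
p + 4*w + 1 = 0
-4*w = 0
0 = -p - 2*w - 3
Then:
No Solution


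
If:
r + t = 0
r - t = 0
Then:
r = 0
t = 0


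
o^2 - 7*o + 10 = (o - 5)*(o - 2)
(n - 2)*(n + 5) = n^2 + 3*n - 10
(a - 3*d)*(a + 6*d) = a^2 + 3*a*d - 18*d^2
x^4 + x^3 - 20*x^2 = x^2*(x - 4)*(x + 5)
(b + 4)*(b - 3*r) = b^2 - 3*b*r + 4*b - 12*r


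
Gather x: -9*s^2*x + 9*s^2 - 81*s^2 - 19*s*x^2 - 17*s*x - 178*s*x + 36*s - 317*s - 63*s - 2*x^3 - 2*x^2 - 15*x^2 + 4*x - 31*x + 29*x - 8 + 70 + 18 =-72*s^2 - 344*s - 2*x^3 + x^2*(-19*s - 17) + x*(-9*s^2 - 195*s + 2) + 80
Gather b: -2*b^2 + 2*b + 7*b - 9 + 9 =-2*b^2 + 9*b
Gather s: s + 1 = s + 1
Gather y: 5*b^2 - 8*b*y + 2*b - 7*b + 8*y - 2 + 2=5*b^2 - 5*b + y*(8 - 8*b)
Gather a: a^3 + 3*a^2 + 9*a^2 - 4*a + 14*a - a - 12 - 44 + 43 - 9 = a^3 + 12*a^2 + 9*a - 22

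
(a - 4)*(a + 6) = a^2 + 2*a - 24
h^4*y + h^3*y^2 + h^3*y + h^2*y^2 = h^2*(h + y)*(h*y + y)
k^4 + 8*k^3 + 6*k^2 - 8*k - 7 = (k - 1)*(k + 1)^2*(k + 7)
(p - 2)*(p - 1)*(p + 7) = p^3 + 4*p^2 - 19*p + 14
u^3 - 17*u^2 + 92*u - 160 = (u - 8)*(u - 5)*(u - 4)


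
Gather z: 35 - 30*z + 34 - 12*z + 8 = 77 - 42*z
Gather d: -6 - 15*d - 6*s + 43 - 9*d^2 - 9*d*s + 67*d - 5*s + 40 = -9*d^2 + d*(52 - 9*s) - 11*s + 77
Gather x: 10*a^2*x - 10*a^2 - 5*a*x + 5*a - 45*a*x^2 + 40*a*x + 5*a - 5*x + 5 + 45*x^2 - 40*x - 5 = -10*a^2 + 10*a + x^2*(45 - 45*a) + x*(10*a^2 + 35*a - 45)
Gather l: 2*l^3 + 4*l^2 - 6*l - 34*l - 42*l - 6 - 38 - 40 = 2*l^3 + 4*l^2 - 82*l - 84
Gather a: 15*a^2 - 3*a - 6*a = 15*a^2 - 9*a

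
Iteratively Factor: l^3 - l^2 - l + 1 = (l + 1)*(l^2 - 2*l + 1) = (l - 1)*(l + 1)*(l - 1)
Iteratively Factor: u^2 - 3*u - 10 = (u + 2)*(u - 5)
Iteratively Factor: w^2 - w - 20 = (w + 4)*(w - 5)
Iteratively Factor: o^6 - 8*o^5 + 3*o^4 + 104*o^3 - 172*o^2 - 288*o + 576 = (o - 4)*(o^5 - 4*o^4 - 13*o^3 + 52*o^2 + 36*o - 144) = (o - 4)*(o + 3)*(o^4 - 7*o^3 + 8*o^2 + 28*o - 48) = (o - 4)*(o - 3)*(o + 3)*(o^3 - 4*o^2 - 4*o + 16) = (o - 4)^2*(o - 3)*(o + 3)*(o^2 - 4) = (o - 4)^2*(o - 3)*(o - 2)*(o + 3)*(o + 2)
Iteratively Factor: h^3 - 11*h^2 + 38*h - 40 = (h - 4)*(h^2 - 7*h + 10) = (h - 4)*(h - 2)*(h - 5)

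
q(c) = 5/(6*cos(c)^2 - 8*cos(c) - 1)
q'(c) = 5*(12*sin(c)*cos(c) - 8*sin(c))/(6*cos(c)^2 - 8*cos(c) - 1)^2 = 20*(3*cos(c) - 2)*sin(c)/(-6*cos(c)^2 + 8*cos(c) + 1)^2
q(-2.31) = 0.70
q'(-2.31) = 1.17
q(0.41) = -1.52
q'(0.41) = 0.55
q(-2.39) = 0.62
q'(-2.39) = 0.88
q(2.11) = 1.07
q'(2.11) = -2.76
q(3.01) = 0.39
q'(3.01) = -0.08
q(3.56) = 0.44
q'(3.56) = 0.30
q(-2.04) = 1.30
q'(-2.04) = 4.05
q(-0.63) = -1.41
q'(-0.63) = -0.40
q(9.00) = 0.44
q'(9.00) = -0.31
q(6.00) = -1.59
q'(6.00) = -0.50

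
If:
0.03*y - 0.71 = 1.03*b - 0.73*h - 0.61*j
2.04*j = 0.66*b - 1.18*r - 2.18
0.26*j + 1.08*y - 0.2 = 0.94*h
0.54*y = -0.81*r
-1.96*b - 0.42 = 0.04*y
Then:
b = -0.24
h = 1.11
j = -0.64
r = -0.87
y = 1.31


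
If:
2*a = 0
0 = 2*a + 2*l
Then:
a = 0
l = 0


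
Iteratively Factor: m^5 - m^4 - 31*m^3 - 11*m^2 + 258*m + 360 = (m - 4)*(m^4 + 3*m^3 - 19*m^2 - 87*m - 90) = (m - 5)*(m - 4)*(m^3 + 8*m^2 + 21*m + 18) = (m - 5)*(m - 4)*(m + 2)*(m^2 + 6*m + 9) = (m - 5)*(m - 4)*(m + 2)*(m + 3)*(m + 3)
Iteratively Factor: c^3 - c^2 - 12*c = (c + 3)*(c^2 - 4*c) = (c - 4)*(c + 3)*(c)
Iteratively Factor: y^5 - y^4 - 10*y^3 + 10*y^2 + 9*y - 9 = (y - 1)*(y^4 - 10*y^2 + 9) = (y - 3)*(y - 1)*(y^3 + 3*y^2 - y - 3) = (y - 3)*(y - 1)^2*(y^2 + 4*y + 3) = (y - 3)*(y - 1)^2*(y + 3)*(y + 1)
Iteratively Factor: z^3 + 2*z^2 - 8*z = (z + 4)*(z^2 - 2*z) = z*(z + 4)*(z - 2)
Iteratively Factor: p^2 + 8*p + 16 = (p + 4)*(p + 4)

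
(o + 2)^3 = o^3 + 6*o^2 + 12*o + 8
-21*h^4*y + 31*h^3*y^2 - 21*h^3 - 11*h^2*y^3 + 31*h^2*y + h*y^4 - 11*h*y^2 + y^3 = (-7*h + y)*(-3*h + y)*(-h + y)*(h*y + 1)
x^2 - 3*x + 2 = (x - 2)*(x - 1)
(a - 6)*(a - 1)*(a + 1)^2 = a^4 - 5*a^3 - 7*a^2 + 5*a + 6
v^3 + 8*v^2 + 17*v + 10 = (v + 1)*(v + 2)*(v + 5)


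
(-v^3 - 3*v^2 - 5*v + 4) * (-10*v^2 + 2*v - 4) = 10*v^5 + 28*v^4 + 48*v^3 - 38*v^2 + 28*v - 16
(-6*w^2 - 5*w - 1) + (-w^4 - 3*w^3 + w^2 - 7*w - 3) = -w^4 - 3*w^3 - 5*w^2 - 12*w - 4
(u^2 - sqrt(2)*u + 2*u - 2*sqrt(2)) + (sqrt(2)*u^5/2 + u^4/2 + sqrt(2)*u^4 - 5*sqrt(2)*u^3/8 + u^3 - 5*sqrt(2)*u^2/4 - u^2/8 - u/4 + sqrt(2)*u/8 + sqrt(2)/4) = sqrt(2)*u^5/2 + u^4/2 + sqrt(2)*u^4 - 5*sqrt(2)*u^3/8 + u^3 - 5*sqrt(2)*u^2/4 + 7*u^2/8 - 7*sqrt(2)*u/8 + 7*u/4 - 7*sqrt(2)/4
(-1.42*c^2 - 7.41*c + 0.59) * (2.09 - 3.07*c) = 4.3594*c^3 + 19.7809*c^2 - 17.2982*c + 1.2331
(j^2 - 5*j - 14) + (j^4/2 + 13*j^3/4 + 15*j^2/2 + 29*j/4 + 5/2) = j^4/2 + 13*j^3/4 + 17*j^2/2 + 9*j/4 - 23/2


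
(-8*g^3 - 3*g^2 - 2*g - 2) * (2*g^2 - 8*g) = -16*g^5 + 58*g^4 + 20*g^3 + 12*g^2 + 16*g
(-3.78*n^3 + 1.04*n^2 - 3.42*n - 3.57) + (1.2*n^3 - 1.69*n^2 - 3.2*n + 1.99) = -2.58*n^3 - 0.65*n^2 - 6.62*n - 1.58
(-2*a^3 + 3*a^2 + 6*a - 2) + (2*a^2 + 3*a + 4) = -2*a^3 + 5*a^2 + 9*a + 2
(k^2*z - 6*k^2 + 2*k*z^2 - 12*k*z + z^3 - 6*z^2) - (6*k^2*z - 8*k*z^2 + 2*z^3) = -5*k^2*z - 6*k^2 + 10*k*z^2 - 12*k*z - z^3 - 6*z^2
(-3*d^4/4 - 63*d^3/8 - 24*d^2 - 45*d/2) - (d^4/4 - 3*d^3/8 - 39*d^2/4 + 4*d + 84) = -d^4 - 15*d^3/2 - 57*d^2/4 - 53*d/2 - 84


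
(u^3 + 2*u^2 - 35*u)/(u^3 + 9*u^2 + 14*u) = (u - 5)/(u + 2)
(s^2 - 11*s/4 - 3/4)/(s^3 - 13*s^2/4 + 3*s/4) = (4*s + 1)/(s*(4*s - 1))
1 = 1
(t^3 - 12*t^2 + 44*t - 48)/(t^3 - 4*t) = (t^2 - 10*t + 24)/(t*(t + 2))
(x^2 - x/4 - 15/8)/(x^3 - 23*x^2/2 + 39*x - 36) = (x + 5/4)/(x^2 - 10*x + 24)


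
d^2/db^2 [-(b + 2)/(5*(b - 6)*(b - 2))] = 2*(-b^3 - 6*b^2 + 84*b - 200)/(5*(b^6 - 24*b^5 + 228*b^4 - 1088*b^3 + 2736*b^2 - 3456*b + 1728))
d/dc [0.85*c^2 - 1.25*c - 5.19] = 1.7*c - 1.25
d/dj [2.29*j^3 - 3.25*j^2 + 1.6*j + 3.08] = 6.87*j^2 - 6.5*j + 1.6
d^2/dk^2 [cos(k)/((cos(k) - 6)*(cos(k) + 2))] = (-4*(1 - cos(k)^2)^2 - cos(k)^5 - 70*cos(k)^3 + 40*cos(k)^2 - 72*cos(k) - 92)/((cos(k) - 6)^3*(cos(k) + 2)^3)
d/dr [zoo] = 0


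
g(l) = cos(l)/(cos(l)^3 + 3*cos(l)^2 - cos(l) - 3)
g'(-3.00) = -352.26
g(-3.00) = 24.73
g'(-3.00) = -352.26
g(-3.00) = 24.73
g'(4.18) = -0.88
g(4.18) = 0.27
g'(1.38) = 0.32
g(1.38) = -0.06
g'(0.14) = 182.22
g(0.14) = -12.74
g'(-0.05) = -4000.00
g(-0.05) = -99.99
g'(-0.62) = -2.13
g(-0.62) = -0.63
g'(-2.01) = -0.69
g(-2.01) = 0.20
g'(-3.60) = 10.36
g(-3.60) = 2.18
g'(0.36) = 10.73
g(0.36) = -1.92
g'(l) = (3*sin(l)*cos(l)^2 + 6*sin(l)*cos(l) - sin(l))*cos(l)/(cos(l)^3 + 3*cos(l)^2 - cos(l) - 3)^2 - sin(l)/(cos(l)^3 + 3*cos(l)^2 - cos(l) - 3) = (3*cos(l) + 3*cos(2*l) + cos(3*l) + 9)/(2*(cos(l) + 3)^2*sin(l)^3)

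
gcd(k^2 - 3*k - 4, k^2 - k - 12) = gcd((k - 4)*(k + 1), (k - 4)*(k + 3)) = k - 4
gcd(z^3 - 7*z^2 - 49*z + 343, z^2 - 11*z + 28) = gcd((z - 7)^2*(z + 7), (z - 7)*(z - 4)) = z - 7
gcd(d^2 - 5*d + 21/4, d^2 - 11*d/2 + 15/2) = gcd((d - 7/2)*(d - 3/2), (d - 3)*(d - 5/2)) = 1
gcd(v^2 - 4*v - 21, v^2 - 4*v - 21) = v^2 - 4*v - 21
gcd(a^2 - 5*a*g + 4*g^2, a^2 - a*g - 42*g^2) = 1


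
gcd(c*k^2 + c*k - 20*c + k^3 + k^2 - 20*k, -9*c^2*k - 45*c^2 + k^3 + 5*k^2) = k + 5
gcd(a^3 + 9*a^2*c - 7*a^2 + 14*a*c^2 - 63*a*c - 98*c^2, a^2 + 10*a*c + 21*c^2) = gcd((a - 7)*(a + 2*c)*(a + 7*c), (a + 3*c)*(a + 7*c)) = a + 7*c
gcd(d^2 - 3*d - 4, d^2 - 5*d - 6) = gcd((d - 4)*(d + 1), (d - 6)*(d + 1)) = d + 1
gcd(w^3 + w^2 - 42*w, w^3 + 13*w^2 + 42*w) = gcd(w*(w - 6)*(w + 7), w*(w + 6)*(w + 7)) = w^2 + 7*w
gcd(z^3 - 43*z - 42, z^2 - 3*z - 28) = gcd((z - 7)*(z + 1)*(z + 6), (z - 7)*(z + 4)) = z - 7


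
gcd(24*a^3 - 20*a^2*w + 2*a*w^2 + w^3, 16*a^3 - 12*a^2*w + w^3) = 4*a^2 - 4*a*w + w^2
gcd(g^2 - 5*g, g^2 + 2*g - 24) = 1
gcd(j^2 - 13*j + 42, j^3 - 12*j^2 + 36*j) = j - 6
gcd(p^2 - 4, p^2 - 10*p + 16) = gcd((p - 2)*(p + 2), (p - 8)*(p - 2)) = p - 2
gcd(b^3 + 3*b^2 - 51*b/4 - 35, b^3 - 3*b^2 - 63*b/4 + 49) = b^2 + b/2 - 14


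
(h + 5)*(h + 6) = h^2 + 11*h + 30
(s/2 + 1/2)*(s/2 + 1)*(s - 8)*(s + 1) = s^4/4 - s^3 - 27*s^2/4 - 19*s/2 - 4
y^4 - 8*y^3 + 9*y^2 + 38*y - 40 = (y - 5)*(y - 4)*(y - 1)*(y + 2)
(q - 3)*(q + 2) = q^2 - q - 6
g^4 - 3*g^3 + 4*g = g*(g - 2)^2*(g + 1)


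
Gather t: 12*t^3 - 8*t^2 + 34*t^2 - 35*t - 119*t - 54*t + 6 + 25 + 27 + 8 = 12*t^3 + 26*t^2 - 208*t + 66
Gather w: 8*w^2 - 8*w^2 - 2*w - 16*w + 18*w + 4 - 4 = 0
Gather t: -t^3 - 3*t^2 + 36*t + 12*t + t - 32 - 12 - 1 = -t^3 - 3*t^2 + 49*t - 45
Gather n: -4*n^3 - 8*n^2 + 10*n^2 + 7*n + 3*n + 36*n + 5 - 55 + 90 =-4*n^3 + 2*n^2 + 46*n + 40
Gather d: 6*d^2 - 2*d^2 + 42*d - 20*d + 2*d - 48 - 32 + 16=4*d^2 + 24*d - 64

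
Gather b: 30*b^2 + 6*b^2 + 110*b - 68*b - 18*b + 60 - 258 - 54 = 36*b^2 + 24*b - 252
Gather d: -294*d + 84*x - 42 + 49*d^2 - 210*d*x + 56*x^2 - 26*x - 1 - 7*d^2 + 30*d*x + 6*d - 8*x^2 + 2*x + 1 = 42*d^2 + d*(-180*x - 288) + 48*x^2 + 60*x - 42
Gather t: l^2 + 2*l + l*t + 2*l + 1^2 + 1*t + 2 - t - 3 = l^2 + l*t + 4*l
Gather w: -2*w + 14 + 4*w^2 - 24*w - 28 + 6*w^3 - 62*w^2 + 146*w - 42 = 6*w^3 - 58*w^2 + 120*w - 56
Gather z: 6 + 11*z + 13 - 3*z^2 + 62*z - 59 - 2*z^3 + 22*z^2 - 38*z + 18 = -2*z^3 + 19*z^2 + 35*z - 22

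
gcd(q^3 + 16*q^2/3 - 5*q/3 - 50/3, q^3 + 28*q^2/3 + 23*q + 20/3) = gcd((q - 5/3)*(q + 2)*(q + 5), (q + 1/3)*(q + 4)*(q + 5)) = q + 5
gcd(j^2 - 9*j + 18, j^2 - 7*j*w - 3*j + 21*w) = j - 3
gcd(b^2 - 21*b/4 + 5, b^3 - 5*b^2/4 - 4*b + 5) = b - 5/4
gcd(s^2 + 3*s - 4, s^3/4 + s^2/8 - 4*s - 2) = s + 4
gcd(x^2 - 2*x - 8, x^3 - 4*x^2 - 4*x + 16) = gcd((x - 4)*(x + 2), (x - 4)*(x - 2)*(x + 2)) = x^2 - 2*x - 8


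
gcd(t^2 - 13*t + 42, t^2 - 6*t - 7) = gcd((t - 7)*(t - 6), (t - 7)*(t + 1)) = t - 7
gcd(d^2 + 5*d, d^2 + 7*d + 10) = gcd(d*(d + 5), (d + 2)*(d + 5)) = d + 5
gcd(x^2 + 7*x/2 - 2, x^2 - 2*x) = 1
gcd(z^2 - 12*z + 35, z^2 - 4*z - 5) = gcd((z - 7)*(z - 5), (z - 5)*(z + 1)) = z - 5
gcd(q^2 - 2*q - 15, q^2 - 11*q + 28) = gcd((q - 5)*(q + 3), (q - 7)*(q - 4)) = 1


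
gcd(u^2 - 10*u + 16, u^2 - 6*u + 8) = u - 2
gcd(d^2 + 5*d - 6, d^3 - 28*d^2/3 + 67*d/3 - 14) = d - 1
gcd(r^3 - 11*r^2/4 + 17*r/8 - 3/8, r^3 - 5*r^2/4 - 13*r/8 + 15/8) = r^2 - 5*r/2 + 3/2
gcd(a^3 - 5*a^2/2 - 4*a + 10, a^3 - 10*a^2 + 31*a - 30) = a - 2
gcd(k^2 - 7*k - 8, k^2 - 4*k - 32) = k - 8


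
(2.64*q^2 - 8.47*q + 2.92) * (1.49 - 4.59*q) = -12.1176*q^3 + 42.8109*q^2 - 26.0231*q + 4.3508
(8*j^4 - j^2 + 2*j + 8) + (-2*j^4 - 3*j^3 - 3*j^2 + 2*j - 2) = 6*j^4 - 3*j^3 - 4*j^2 + 4*j + 6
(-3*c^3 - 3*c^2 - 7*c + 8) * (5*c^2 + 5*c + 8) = -15*c^5 - 30*c^4 - 74*c^3 - 19*c^2 - 16*c + 64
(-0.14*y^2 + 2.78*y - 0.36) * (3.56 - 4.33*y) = 0.6062*y^3 - 12.5358*y^2 + 11.4556*y - 1.2816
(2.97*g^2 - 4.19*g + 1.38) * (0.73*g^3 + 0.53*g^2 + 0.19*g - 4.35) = 2.1681*g^5 - 1.4846*g^4 - 0.649*g^3 - 12.9842*g^2 + 18.4887*g - 6.003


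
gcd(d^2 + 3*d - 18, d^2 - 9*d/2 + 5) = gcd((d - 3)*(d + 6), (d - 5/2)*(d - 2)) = 1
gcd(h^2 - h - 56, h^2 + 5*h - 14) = h + 7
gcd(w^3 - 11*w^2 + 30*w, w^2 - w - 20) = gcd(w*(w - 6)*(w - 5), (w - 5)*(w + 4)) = w - 5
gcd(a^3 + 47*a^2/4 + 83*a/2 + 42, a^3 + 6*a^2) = a + 6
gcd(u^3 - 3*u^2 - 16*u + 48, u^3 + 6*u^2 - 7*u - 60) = u^2 + u - 12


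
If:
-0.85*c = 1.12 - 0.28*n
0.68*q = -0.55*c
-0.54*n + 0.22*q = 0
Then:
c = -1.19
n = 0.39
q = 0.96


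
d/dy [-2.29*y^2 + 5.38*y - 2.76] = 5.38 - 4.58*y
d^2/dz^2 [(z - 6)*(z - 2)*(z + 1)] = 6*z - 14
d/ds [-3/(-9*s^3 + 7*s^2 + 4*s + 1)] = 3*(-27*s^2 + 14*s + 4)/(-9*s^3 + 7*s^2 + 4*s + 1)^2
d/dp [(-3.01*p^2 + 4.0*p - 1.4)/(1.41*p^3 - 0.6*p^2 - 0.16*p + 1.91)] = (4.2441*p^4 - 11.28*p^3 + 8.8036*p^2 - 13.1782*p + 7.416)/(1.9881*p^6 - 1.692*p^5 - 0.0912*p^4 + 5.5782*p^3 - 2.2664*p^2 - 0.6112*p + 3.6481)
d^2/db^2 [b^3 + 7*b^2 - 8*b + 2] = 6*b + 14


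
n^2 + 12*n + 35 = (n + 5)*(n + 7)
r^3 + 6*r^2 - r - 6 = (r - 1)*(r + 1)*(r + 6)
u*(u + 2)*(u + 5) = u^3 + 7*u^2 + 10*u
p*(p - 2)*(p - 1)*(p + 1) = p^4 - 2*p^3 - p^2 + 2*p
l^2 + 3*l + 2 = (l + 1)*(l + 2)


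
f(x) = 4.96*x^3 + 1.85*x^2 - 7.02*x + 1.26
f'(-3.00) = 115.80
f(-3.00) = -94.95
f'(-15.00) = 3285.48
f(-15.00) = -16217.19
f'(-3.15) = 128.97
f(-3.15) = -113.30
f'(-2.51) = 77.44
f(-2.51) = -47.90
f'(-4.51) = 278.95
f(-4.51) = -384.45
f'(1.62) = 38.03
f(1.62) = 15.83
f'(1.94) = 56.16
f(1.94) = 30.82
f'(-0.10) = -7.24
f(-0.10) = 1.98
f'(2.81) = 120.87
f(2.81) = 106.19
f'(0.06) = -6.74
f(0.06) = 0.85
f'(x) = 14.88*x^2 + 3.7*x - 7.02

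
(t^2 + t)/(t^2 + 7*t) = (t + 1)/(t + 7)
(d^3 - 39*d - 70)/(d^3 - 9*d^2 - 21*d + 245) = (d + 2)/(d - 7)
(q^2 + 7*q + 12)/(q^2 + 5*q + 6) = (q + 4)/(q + 2)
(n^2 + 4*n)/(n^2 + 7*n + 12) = n/(n + 3)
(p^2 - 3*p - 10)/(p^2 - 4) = (p - 5)/(p - 2)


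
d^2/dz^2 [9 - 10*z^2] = -20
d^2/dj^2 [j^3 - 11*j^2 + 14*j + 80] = 6*j - 22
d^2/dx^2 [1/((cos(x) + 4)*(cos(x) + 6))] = (-4*sin(x)^4 + 6*sin(x)^2 + 555*cos(x)/2 - 15*cos(3*x)/2 + 150)/((cos(x) + 4)^3*(cos(x) + 6)^3)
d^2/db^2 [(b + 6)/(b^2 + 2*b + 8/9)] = 162*(36*(b + 1)^2*(b + 6) - (3*b + 8)*(9*b^2 + 18*b + 8))/(9*b^2 + 18*b + 8)^3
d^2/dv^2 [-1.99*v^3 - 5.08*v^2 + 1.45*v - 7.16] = -11.94*v - 10.16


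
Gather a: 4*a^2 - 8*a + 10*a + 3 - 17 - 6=4*a^2 + 2*a - 20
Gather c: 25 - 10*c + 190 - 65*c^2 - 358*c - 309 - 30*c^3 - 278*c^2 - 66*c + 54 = -30*c^3 - 343*c^2 - 434*c - 40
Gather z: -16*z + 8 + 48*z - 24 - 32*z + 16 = 0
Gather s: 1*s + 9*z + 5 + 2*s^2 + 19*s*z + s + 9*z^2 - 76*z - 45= 2*s^2 + s*(19*z + 2) + 9*z^2 - 67*z - 40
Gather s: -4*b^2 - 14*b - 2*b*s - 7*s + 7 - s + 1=-4*b^2 - 14*b + s*(-2*b - 8) + 8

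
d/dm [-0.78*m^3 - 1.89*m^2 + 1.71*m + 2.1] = -2.34*m^2 - 3.78*m + 1.71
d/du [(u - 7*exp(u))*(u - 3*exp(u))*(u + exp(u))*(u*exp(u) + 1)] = (u + 1)*(u - 7*exp(u))*(u - 3*exp(u))*(u + exp(u))*exp(u) + (u - 7*exp(u))*(u - 3*exp(u))*(u*exp(u) + 1)*(exp(u) + 1) - (u - 7*exp(u))*(u + exp(u))*(u*exp(u) + 1)*(3*exp(u) - 1) - (u - 3*exp(u))*(u + exp(u))*(u*exp(u) + 1)*(7*exp(u) - 1)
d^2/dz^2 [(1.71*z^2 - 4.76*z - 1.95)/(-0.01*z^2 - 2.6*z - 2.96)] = (0.089872*z^3 + 0.304865999999997*z^2 - 0.541176000000007*z - 76.982032)/(1.0e-6*z^6 + 0.00078*z^5 + 0.203688*z^4 + 18.03776*z^3 + 60.291648*z^2 + 68.34048*z + 25.934336)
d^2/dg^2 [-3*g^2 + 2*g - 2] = -6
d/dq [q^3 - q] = 3*q^2 - 1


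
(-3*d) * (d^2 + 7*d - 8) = -3*d^3 - 21*d^2 + 24*d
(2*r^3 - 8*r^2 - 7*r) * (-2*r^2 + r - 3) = -4*r^5 + 18*r^4 + 17*r^2 + 21*r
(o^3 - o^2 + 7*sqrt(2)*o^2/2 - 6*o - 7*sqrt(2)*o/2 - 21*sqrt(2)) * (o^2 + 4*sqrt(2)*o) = o^5 - o^4 + 15*sqrt(2)*o^4/2 - 15*sqrt(2)*o^3/2 + 22*o^3 - 45*sqrt(2)*o^2 - 28*o^2 - 168*o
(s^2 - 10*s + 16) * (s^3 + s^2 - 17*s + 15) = s^5 - 9*s^4 - 11*s^3 + 201*s^2 - 422*s + 240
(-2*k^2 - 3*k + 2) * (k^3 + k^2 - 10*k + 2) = -2*k^5 - 5*k^4 + 19*k^3 + 28*k^2 - 26*k + 4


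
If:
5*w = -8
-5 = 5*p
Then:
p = -1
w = -8/5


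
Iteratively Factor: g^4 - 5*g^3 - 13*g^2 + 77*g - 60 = (g + 4)*(g^3 - 9*g^2 + 23*g - 15) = (g - 3)*(g + 4)*(g^2 - 6*g + 5) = (g - 3)*(g - 1)*(g + 4)*(g - 5)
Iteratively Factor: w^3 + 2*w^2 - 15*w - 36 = (w - 4)*(w^2 + 6*w + 9) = (w - 4)*(w + 3)*(w + 3)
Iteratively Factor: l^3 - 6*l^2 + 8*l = (l)*(l^2 - 6*l + 8) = l*(l - 2)*(l - 4)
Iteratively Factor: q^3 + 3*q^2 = (q)*(q^2 + 3*q) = q*(q + 3)*(q)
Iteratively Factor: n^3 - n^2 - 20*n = (n - 5)*(n^2 + 4*n) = (n - 5)*(n + 4)*(n)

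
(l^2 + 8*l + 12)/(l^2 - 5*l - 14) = (l + 6)/(l - 7)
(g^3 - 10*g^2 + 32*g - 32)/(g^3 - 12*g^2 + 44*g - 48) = (g - 4)/(g - 6)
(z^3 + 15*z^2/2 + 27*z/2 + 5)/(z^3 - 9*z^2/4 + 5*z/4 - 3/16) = 8*(2*z^3 + 15*z^2 + 27*z + 10)/(16*z^3 - 36*z^2 + 20*z - 3)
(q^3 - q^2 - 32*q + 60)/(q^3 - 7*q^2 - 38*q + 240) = (q - 2)/(q - 8)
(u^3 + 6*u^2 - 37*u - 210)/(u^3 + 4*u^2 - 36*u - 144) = (u^2 + 12*u + 35)/(u^2 + 10*u + 24)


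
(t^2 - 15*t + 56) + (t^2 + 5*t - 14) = 2*t^2 - 10*t + 42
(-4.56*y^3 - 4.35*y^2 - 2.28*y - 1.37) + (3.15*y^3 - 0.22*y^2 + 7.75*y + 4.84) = -1.41*y^3 - 4.57*y^2 + 5.47*y + 3.47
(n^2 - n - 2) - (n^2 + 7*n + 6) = -8*n - 8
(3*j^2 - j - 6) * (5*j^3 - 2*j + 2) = 15*j^5 - 5*j^4 - 36*j^3 + 8*j^2 + 10*j - 12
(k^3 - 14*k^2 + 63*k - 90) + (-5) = k^3 - 14*k^2 + 63*k - 95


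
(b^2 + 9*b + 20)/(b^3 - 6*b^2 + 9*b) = (b^2 + 9*b + 20)/(b*(b^2 - 6*b + 9))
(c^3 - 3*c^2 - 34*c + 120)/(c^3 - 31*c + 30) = (c - 4)/(c - 1)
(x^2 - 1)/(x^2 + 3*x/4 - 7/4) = 4*(x + 1)/(4*x + 7)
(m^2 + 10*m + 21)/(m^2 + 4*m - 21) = (m + 3)/(m - 3)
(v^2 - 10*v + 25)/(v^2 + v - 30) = (v - 5)/(v + 6)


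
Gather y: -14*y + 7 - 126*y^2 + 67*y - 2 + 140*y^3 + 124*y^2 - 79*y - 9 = 140*y^3 - 2*y^2 - 26*y - 4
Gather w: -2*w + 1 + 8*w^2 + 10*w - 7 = 8*w^2 + 8*w - 6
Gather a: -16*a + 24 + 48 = 72 - 16*a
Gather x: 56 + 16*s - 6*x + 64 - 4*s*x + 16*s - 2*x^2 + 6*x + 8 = -4*s*x + 32*s - 2*x^2 + 128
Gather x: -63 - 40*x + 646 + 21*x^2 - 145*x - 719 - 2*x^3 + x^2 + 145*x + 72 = -2*x^3 + 22*x^2 - 40*x - 64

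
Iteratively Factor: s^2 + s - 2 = (s + 2)*(s - 1)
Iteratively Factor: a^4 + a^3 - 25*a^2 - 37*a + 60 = (a + 3)*(a^3 - 2*a^2 - 19*a + 20) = (a - 1)*(a + 3)*(a^2 - a - 20) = (a - 5)*(a - 1)*(a + 3)*(a + 4)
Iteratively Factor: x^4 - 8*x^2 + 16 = (x - 2)*(x^3 + 2*x^2 - 4*x - 8) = (x - 2)*(x + 2)*(x^2 - 4) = (x - 2)^2*(x + 2)*(x + 2)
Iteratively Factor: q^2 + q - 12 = (q - 3)*(q + 4)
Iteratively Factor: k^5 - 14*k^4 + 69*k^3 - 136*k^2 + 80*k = (k - 4)*(k^4 - 10*k^3 + 29*k^2 - 20*k) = (k - 4)^2*(k^3 - 6*k^2 + 5*k) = (k - 4)^2*(k - 1)*(k^2 - 5*k) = (k - 5)*(k - 4)^2*(k - 1)*(k)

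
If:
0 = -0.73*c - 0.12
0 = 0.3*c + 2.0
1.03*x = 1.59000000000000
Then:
No Solution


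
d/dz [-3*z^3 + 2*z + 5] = 2 - 9*z^2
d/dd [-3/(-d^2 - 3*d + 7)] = 3*(-2*d - 3)/(d^2 + 3*d - 7)^2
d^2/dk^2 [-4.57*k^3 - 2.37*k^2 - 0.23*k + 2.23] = -27.42*k - 4.74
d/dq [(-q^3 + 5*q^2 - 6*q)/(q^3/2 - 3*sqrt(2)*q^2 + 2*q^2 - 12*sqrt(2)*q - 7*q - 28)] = 2*(-q*(q^2 - 5*q + 6)*(-3*q^2 - 8*q + 12*sqrt(2)*q + 14 + 24*sqrt(2)) + (3*q^2 - 10*q + 6)*(-q^3 - 4*q^2 + 6*sqrt(2)*q^2 + 14*q + 24*sqrt(2)*q + 56))/(-q^3 - 4*q^2 + 6*sqrt(2)*q^2 + 14*q + 24*sqrt(2)*q + 56)^2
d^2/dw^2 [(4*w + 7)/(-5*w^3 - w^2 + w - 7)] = 2*(-(4*w + 7)*(15*w^2 + 2*w - 1)^2 + (60*w^2 + 8*w + (4*w + 7)*(15*w + 1) - 4)*(5*w^3 + w^2 - w + 7))/(5*w^3 + w^2 - w + 7)^3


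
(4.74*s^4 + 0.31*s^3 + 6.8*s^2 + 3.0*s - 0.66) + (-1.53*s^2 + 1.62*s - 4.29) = 4.74*s^4 + 0.31*s^3 + 5.27*s^2 + 4.62*s - 4.95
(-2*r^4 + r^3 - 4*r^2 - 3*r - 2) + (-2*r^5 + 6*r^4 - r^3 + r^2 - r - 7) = -2*r^5 + 4*r^4 - 3*r^2 - 4*r - 9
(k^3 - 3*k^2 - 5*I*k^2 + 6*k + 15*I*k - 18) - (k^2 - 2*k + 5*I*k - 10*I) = k^3 - 4*k^2 - 5*I*k^2 + 8*k + 10*I*k - 18 + 10*I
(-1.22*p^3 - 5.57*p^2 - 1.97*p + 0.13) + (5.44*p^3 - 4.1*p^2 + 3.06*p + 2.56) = 4.22*p^3 - 9.67*p^2 + 1.09*p + 2.69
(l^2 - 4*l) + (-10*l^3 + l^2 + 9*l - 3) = -10*l^3 + 2*l^2 + 5*l - 3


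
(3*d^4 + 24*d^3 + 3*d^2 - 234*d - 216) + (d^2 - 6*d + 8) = 3*d^4 + 24*d^3 + 4*d^2 - 240*d - 208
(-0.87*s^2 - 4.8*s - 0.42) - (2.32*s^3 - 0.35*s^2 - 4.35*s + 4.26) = -2.32*s^3 - 0.52*s^2 - 0.45*s - 4.68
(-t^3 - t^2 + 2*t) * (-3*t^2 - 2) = 3*t^5 + 3*t^4 - 4*t^3 + 2*t^2 - 4*t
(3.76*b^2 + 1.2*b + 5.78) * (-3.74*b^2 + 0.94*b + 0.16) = -14.0624*b^4 - 0.953600000000001*b^3 - 19.8876*b^2 + 5.6252*b + 0.9248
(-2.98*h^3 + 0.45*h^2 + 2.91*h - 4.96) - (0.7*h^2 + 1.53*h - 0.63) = -2.98*h^3 - 0.25*h^2 + 1.38*h - 4.33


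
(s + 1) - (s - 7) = 8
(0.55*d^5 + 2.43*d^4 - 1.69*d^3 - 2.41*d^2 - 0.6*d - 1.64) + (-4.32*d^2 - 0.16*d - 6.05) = 0.55*d^5 + 2.43*d^4 - 1.69*d^3 - 6.73*d^2 - 0.76*d - 7.69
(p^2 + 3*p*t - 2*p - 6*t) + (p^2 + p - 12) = 2*p^2 + 3*p*t - p - 6*t - 12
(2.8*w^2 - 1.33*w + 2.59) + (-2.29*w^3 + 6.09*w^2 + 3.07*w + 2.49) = -2.29*w^3 + 8.89*w^2 + 1.74*w + 5.08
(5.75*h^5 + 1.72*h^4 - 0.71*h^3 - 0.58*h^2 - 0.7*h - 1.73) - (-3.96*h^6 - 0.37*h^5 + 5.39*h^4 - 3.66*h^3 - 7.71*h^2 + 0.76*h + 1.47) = 3.96*h^6 + 6.12*h^5 - 3.67*h^4 + 2.95*h^3 + 7.13*h^2 - 1.46*h - 3.2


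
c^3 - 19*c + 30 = (c - 3)*(c - 2)*(c + 5)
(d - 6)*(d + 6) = d^2 - 36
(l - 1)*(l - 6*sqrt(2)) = l^2 - 6*sqrt(2)*l - l + 6*sqrt(2)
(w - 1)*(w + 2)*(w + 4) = w^3 + 5*w^2 + 2*w - 8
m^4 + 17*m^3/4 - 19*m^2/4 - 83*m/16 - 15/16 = (m - 3/2)*(m + 1/4)*(m + 1/2)*(m + 5)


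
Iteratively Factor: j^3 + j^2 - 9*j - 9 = (j - 3)*(j^2 + 4*j + 3) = (j - 3)*(j + 3)*(j + 1)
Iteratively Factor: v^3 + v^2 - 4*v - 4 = (v - 2)*(v^2 + 3*v + 2) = (v - 2)*(v + 1)*(v + 2)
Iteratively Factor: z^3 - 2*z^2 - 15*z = (z - 5)*(z^2 + 3*z) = z*(z - 5)*(z + 3)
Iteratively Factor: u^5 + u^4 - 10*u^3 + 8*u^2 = (u)*(u^4 + u^3 - 10*u^2 + 8*u) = u*(u - 2)*(u^3 + 3*u^2 - 4*u) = u*(u - 2)*(u + 4)*(u^2 - u) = u^2*(u - 2)*(u + 4)*(u - 1)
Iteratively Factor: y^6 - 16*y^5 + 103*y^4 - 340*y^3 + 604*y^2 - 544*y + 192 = (y - 2)*(y^5 - 14*y^4 + 75*y^3 - 190*y^2 + 224*y - 96) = (y - 2)*(y - 1)*(y^4 - 13*y^3 + 62*y^2 - 128*y + 96) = (y - 3)*(y - 2)*(y - 1)*(y^3 - 10*y^2 + 32*y - 32) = (y - 4)*(y - 3)*(y - 2)*(y - 1)*(y^2 - 6*y + 8) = (y - 4)^2*(y - 3)*(y - 2)*(y - 1)*(y - 2)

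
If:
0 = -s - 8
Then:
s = -8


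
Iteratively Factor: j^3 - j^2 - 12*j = (j - 4)*(j^2 + 3*j) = j*(j - 4)*(j + 3)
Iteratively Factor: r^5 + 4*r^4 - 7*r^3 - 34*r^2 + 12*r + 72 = (r + 3)*(r^4 + r^3 - 10*r^2 - 4*r + 24) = (r + 2)*(r + 3)*(r^3 - r^2 - 8*r + 12) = (r - 2)*(r + 2)*(r + 3)*(r^2 + r - 6) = (r - 2)^2*(r + 2)*(r + 3)*(r + 3)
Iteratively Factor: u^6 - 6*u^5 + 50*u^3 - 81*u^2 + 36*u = (u - 3)*(u^5 - 3*u^4 - 9*u^3 + 23*u^2 - 12*u) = (u - 4)*(u - 3)*(u^4 + u^3 - 5*u^2 + 3*u) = (u - 4)*(u - 3)*(u + 3)*(u^3 - 2*u^2 + u) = u*(u - 4)*(u - 3)*(u + 3)*(u^2 - 2*u + 1) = u*(u - 4)*(u - 3)*(u - 1)*(u + 3)*(u - 1)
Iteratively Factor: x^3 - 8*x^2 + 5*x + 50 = (x + 2)*(x^2 - 10*x + 25) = (x - 5)*(x + 2)*(x - 5)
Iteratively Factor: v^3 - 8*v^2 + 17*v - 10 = (v - 2)*(v^2 - 6*v + 5) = (v - 2)*(v - 1)*(v - 5)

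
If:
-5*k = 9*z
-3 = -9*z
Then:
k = -3/5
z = 1/3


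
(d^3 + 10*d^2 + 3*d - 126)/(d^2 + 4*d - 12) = (d^2 + 4*d - 21)/(d - 2)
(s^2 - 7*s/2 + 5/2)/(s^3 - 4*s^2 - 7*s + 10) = (s - 5/2)/(s^2 - 3*s - 10)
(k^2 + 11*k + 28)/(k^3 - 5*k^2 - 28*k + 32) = (k + 7)/(k^2 - 9*k + 8)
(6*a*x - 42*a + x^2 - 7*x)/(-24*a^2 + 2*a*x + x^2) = (x - 7)/(-4*a + x)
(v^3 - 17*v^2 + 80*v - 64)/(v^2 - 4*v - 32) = (v^2 - 9*v + 8)/(v + 4)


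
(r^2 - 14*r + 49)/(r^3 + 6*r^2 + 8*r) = (r^2 - 14*r + 49)/(r*(r^2 + 6*r + 8))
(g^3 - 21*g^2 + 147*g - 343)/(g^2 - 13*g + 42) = (g^2 - 14*g + 49)/(g - 6)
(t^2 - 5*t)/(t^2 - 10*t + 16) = t*(t - 5)/(t^2 - 10*t + 16)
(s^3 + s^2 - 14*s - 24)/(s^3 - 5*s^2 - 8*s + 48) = (s + 2)/(s - 4)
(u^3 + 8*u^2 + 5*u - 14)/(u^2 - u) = u + 9 + 14/u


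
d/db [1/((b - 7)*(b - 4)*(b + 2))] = (-(b - 7)*(b - 4) - (b - 7)*(b + 2) - (b - 4)*(b + 2))/((b - 7)^2*(b - 4)^2*(b + 2)^2)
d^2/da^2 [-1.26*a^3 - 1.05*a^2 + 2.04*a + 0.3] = -7.56*a - 2.1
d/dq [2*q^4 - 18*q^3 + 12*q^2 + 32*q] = 8*q^3 - 54*q^2 + 24*q + 32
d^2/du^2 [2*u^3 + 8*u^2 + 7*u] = 12*u + 16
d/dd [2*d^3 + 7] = 6*d^2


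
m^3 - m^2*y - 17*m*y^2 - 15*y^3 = (m - 5*y)*(m + y)*(m + 3*y)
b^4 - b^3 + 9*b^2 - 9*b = b*(b - 1)*(b - 3*I)*(b + 3*I)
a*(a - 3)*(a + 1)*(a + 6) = a^4 + 4*a^3 - 15*a^2 - 18*a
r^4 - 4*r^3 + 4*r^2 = r^2*(r - 2)^2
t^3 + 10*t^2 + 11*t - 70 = (t - 2)*(t + 5)*(t + 7)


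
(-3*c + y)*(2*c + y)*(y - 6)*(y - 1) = -6*c^2*y^2 + 42*c^2*y - 36*c^2 - c*y^3 + 7*c*y^2 - 6*c*y + y^4 - 7*y^3 + 6*y^2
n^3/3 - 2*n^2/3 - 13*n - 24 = (n/3 + 1)*(n - 8)*(n + 3)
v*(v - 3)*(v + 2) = v^3 - v^2 - 6*v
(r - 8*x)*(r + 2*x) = r^2 - 6*r*x - 16*x^2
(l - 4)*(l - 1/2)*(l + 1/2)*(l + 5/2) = l^4 - 3*l^3/2 - 41*l^2/4 + 3*l/8 + 5/2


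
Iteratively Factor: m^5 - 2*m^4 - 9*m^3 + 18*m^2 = (m)*(m^4 - 2*m^3 - 9*m^2 + 18*m) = m^2*(m^3 - 2*m^2 - 9*m + 18) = m^2*(m - 3)*(m^2 + m - 6) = m^2*(m - 3)*(m + 3)*(m - 2)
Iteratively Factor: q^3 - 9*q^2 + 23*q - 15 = (q - 5)*(q^2 - 4*q + 3) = (q - 5)*(q - 3)*(q - 1)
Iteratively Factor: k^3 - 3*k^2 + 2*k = (k)*(k^2 - 3*k + 2) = k*(k - 1)*(k - 2)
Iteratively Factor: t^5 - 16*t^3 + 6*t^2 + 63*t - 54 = (t + 3)*(t^4 - 3*t^3 - 7*t^2 + 27*t - 18) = (t - 3)*(t + 3)*(t^3 - 7*t + 6) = (t - 3)*(t + 3)^2*(t^2 - 3*t + 2) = (t - 3)*(t - 1)*(t + 3)^2*(t - 2)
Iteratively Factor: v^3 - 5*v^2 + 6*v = (v - 3)*(v^2 - 2*v) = (v - 3)*(v - 2)*(v)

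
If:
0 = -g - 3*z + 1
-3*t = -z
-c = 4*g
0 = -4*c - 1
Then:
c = -1/4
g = 1/16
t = 5/48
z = 5/16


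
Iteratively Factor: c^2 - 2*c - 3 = (c - 3)*(c + 1)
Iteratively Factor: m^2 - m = (m)*(m - 1)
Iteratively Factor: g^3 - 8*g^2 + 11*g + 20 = (g - 4)*(g^2 - 4*g - 5) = (g - 5)*(g - 4)*(g + 1)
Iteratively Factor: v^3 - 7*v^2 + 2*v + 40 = (v + 2)*(v^2 - 9*v + 20) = (v - 4)*(v + 2)*(v - 5)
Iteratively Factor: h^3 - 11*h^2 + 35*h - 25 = (h - 5)*(h^2 - 6*h + 5) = (h - 5)*(h - 1)*(h - 5)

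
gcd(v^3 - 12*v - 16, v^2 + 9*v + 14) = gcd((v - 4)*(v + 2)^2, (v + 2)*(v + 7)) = v + 2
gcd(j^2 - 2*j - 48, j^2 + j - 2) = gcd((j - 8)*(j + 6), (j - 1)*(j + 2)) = 1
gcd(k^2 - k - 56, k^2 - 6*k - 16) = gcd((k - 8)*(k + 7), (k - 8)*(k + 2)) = k - 8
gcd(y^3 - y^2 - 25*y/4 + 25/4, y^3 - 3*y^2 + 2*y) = y - 1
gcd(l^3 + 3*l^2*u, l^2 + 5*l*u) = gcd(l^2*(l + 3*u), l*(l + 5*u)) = l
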